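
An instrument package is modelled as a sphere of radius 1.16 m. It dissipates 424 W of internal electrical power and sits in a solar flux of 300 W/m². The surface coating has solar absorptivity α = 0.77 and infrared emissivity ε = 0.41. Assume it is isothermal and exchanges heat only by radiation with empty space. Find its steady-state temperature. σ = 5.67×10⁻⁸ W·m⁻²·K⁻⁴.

T ≈ 244 K

At steady state, absorbed solar power + internal power = radiated power.
Absorbed: α·S·A_cross = 0.77·300·4.227 = 976.5 W (cross-section πr²).
Total input = 976.5 + 424 = 1401 W.
Radiated: εσ·A_surf·T⁴ with A_surf = 4πr² = 16.91 m².
T⁴ = 1401/(0.41·5.67×10⁻⁸·16.91) = 3.563×10⁹ K⁴.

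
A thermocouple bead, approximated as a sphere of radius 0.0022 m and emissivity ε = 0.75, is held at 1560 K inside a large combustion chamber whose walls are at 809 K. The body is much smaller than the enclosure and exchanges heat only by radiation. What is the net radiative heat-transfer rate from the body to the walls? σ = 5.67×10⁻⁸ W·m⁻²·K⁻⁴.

For a small grey body in a large enclosure: P_net = εσA(T_body⁴ − T_wall⁴).
A = 4πr² = 6.082×10⁻⁵ m²; T_body⁴ − T_wall⁴ = 5.922×10¹² − 4.283×10¹¹ = 5.494×10¹² K⁴.
|P_net| = 0.75·5.67×10⁻⁸·6.082×10⁻⁵·5.494×10¹².

P_net ≈ 14.2 W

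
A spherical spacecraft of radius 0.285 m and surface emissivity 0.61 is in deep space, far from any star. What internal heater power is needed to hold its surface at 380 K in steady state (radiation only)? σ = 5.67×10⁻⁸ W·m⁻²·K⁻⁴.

P ≈ 736 W

P = εσ·4πr²·T⁴.
4πr² = 1.021 m²; T⁴ = 2.085×10¹⁰ K⁴.
P = 0.61·5.67×10⁻⁸·1.021·2.085×10¹⁰.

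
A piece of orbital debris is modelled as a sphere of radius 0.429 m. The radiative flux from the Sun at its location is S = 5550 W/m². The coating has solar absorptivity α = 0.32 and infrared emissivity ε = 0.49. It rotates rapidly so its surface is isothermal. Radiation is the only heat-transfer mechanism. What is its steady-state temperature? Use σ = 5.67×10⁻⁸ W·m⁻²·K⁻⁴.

T ≈ 356 K

At equilibrium, absorbed power = emitted power.
Absorbing cross-section = πr² = 0.5782 m²; emitting surface = 4πr² = 2.313 m² (ratio 4).
αS·A_cross = εσ·A_surf·T⁴  ⇒  T⁴ = αS/(ε·4σ).
T⁴ = 0.320·5550/(0.49·4·5.67×10⁻⁸) = 1.598×10¹⁰ K⁴.
T = (1.598×10¹⁰)^(1/4).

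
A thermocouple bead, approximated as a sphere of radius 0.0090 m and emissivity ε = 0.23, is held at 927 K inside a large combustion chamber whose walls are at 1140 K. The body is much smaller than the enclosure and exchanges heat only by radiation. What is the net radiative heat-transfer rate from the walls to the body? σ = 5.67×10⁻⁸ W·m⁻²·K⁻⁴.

For a small grey body in a large enclosure: P_net = εσA(T_body⁴ − T_wall⁴).
A = 4πr² = 0.001018 m²; T_body⁴ − T_wall⁴ = 7.384×10¹¹ − 1.689×10¹² = -9.505×10¹¹ K⁴.
|P_net| = 0.23·5.67×10⁻⁸·0.001018·9.505×10¹¹.

P_net ≈ 12.6 W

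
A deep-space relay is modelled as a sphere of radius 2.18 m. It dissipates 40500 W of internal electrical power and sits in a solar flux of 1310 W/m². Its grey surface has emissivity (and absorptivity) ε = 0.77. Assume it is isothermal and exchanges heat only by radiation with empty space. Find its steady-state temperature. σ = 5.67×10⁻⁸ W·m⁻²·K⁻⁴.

At steady state, absorbed solar power + internal power = radiated power.
Absorbed: α·S·A_cross = 0.77·1310·14.93 = 15060 W (cross-section πr²).
Total input = 15060 + 40500 = 55560 W.
Radiated: εσ·A_surf·T⁴ with A_surf = 4πr² = 59.72 m².
T⁴ = 55560/(0.77·5.67×10⁻⁸·59.72) = 2.131×10¹⁰ K⁴.

T ≈ 382 K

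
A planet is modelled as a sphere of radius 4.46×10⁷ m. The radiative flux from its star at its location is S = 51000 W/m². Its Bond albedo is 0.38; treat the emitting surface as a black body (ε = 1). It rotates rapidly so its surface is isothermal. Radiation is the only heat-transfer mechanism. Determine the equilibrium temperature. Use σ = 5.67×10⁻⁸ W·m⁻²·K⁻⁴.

T ≈ 611 K

At equilibrium, absorbed power = emitted power.
Absorbing cross-section = πr² = 6.249×10¹⁵ m²; emitting surface = 4πr² = 2.500×10¹⁶ m² (ratio 4).
(1−a)S·A_cross = εσ·A_surf·T⁴  ⇒  T⁴ = (1−a)S/(4σ).
T⁴ = 0.620·51000/(4·5.67×10⁻⁸) = 1.394×10¹¹ K⁴.
T = (1.394×10¹¹)^(1/4).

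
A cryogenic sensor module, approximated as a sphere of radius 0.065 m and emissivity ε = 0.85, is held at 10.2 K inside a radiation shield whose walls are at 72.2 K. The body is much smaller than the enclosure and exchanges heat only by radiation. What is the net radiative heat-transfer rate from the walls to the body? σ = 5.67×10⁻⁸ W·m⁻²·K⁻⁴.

P_net ≈ 0.0695 W

For a small grey body in a large enclosure: P_net = εσA(T_body⁴ − T_wall⁴).
A = 4πr² = 0.05309 m²; T_body⁴ − T_wall⁴ = 10820 − 2.717×10⁷ = -2.716×10⁷ K⁴.
|P_net| = 0.85·5.67×10⁻⁸·0.05309·2.716×10⁷.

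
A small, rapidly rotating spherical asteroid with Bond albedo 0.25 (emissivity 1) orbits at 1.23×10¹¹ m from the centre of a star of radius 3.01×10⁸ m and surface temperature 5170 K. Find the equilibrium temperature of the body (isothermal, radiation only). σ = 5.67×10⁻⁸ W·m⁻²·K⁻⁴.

T ≈ 168 K

The star's surface emits σT_*⁴; at distance d the flux is S = σT_*⁴(R_*/d)².
S = 5.67×10⁻⁸·(5170)⁴·(3.01×10⁸/1.23×10¹¹)² = 242.6 W/m².
For an isothermal sphere T⁴ = (1−a)S/(4σ) = 8.022×10⁸ K⁴.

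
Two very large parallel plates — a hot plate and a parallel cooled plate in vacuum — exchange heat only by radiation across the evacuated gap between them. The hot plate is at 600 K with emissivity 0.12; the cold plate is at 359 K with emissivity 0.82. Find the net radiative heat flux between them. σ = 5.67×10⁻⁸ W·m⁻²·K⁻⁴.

q ≈ 749 W/m²

For two infinite grey parallel plates, q = σ(T₁⁴ − T₂⁴)/(1/ε₁ + 1/ε₂ − 1).
T₁⁴ − T₂⁴ = 1.296×10¹¹ − 1.661×10¹⁰ = 1.130×10¹¹ K⁴.
1/ε₁ + 1/ε₂ − 1 = 8.333 + 1.220 − 1 = 8.553.
q = 5.67×10⁻⁸ × 1.130×10¹¹ / 8.553.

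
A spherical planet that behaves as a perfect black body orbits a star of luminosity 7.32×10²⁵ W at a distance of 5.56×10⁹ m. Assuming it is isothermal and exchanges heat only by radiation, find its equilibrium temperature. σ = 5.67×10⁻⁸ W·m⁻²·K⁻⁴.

First find the stellar flux at distance d: S = L/(4πd²) = 7.32×10²⁵/(4π·(5.56×10⁹)²) = 1.884×10⁵ W/m².
For an isothermal sphere, absorbed (1−a)S·πr² = emitted σ·4πr²·T⁴, so T⁴ = (1−a)S/(4σ).
T⁴ = 1.00·1.884×10⁵/(4·5.67×10⁻⁸) = 8.308×10¹¹ K⁴.

T ≈ 955 K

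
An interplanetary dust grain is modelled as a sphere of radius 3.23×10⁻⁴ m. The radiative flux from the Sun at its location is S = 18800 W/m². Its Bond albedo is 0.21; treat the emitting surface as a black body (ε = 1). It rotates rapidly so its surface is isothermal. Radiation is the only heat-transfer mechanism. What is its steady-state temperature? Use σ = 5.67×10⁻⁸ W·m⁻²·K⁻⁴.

At equilibrium, absorbed power = emitted power.
Absorbing cross-section = πr² = 3.278×10⁻⁷ m²; emitting surface = 4πr² = 1.311×10⁻⁶ m² (ratio 4).
(1−a)S·A_cross = εσ·A_surf·T⁴  ⇒  T⁴ = (1−a)S/(4σ).
T⁴ = 0.790·18800/(4·5.67×10⁻⁸) = 6.549×10¹⁰ K⁴.
T = (6.549×10¹⁰)^(1/4).

T ≈ 506 K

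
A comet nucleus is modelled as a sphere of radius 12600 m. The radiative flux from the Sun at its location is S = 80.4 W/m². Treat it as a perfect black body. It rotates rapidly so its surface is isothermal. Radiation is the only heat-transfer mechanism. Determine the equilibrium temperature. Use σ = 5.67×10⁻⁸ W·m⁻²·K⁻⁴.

T ≈ 137 K

At equilibrium, absorbed power = emitted power.
Absorbing cross-section = πr² = 4.988×10⁸ m²; emitting surface = 4πr² = 1.995×10⁹ m² (ratio 4).
S·A_cross = εσ·A_surf·T⁴  ⇒  T⁴ = S/(4σ).
T⁴ = 1.00·80.4/(4·5.67×10⁻⁸) = 3.545×10⁸ K⁴.
T = (3.545×10⁸)^(1/4).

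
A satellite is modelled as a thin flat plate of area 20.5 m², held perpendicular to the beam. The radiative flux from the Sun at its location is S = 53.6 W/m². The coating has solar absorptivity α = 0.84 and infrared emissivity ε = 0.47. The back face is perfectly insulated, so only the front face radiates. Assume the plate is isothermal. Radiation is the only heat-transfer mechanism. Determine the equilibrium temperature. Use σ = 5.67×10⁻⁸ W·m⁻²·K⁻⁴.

At equilibrium, absorbed power = emitted power.
Absorbing cross-section = A = 20.50 m²; emitting surface = A = 20.50 m² (ratio 1).
αS·A_cross = εσ·A_surf·T⁴  ⇒  T⁴ = αS/(ε·1σ).
T⁴ = 0.840·53.6/(0.47·1·5.67×10⁻⁸) = 1.690×10⁹ K⁴.
T = (1.690×10⁹)^(1/4).

T ≈ 203 K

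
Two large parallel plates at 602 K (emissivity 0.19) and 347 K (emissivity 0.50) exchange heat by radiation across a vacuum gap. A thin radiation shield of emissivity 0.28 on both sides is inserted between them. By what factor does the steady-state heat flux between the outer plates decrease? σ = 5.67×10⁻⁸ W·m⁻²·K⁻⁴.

factor ≈ 1.98

Without shield: q₀ = σΔ(T⁴)/(1/ε₁+1/ε₂−1) with denominator 6.263.
With shield the two gaps are in series; the resistances add: (1/ε₁+1/ε_s−1)+(1/ε_s+1/ε₂−1) = 7.835+4.571 = 12.41.
Heat-flux ratio q₀/q = 12.41/6.263.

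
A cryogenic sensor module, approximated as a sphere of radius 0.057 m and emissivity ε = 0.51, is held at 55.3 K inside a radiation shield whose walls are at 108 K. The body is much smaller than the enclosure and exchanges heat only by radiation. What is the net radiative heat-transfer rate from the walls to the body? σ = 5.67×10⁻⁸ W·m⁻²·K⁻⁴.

For a small grey body in a large enclosure: P_net = εσA(T_body⁴ − T_wall⁴).
A = 4πr² = 0.04083 m²; T_body⁴ − T_wall⁴ = 9.352×10⁶ − 1.360×10⁸ = -1.267×10⁸ K⁴.
|P_net| = 0.51·5.67×10⁻⁸·0.04083·1.267×10⁸.

P_net ≈ 0.150 W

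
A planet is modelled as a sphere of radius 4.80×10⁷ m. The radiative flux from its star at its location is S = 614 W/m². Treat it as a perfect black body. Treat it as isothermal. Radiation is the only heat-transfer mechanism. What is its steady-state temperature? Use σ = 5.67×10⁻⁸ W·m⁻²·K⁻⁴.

T ≈ 228 K

At equilibrium, absorbed power = emitted power.
Absorbing cross-section = πr² = 7.238×10¹⁵ m²; emitting surface = 4πr² = 2.895×10¹⁶ m² (ratio 4).
S·A_cross = εσ·A_surf·T⁴  ⇒  T⁴ = S/(4σ).
T⁴ = 1.00·614/(4·5.67×10⁻⁸) = 2.707×10⁹ K⁴.
T = (2.707×10⁹)^(1/4).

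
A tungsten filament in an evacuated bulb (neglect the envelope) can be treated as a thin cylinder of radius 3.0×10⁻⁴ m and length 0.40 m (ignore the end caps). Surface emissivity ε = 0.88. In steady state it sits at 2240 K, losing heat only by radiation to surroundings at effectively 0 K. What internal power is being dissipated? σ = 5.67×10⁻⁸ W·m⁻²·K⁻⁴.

Steady state: P = εσA T⁴.
A = 2πrL = 7.540×10⁻⁴ m²; T⁴ = (2240)⁴ = 2.518×10¹³ K⁴.
P = 0.88 × 5.67×10⁻⁸ × 7.540×10⁻⁴ × 2.518×10¹³.

P ≈ 947 W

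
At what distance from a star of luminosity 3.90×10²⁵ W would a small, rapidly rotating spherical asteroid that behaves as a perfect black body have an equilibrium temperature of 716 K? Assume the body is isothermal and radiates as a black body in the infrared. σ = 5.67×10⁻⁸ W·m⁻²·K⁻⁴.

For an isothermal black-emitting sphere, (1−a)S·πr² = σ·4πr²·T⁴ ⇒ S = 4σT⁴/(1−a).
S = 4·5.67×10⁻⁸·(716)⁴/1.00 = 59610 W/m².
Flux falls as S = L/(4πd²), so d = √(L/(4πS)) = √(3.90×10²⁵/(4π·59610)).

d ≈ 7.22×10⁹ m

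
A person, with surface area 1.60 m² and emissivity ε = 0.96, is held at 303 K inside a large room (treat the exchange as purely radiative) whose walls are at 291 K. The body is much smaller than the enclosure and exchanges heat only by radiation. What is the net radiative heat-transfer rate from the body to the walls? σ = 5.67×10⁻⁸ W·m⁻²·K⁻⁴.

P_net ≈ 110 W

For a small grey body in a large enclosure: P_net = εσA(T_body⁴ − T_wall⁴).
A = 1.60 m²; T_body⁴ − T_wall⁴ = 8.429×10⁹ − 7.171×10⁹ = 1.258×10⁹ K⁴.
|P_net| = 0.96·5.67×10⁻⁸·1.600·1.258×10⁹.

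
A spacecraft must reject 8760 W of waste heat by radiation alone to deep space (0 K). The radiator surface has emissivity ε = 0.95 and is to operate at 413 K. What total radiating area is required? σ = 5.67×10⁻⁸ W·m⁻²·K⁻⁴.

A ≈ 5.59 m²

P = εσA T⁴ ⇒ A = P/(εσT⁴).
T⁴ = 2.909×10¹⁰ K⁴.
A = 8760/(0.95 × 5.67×10⁻⁸ × 2.909×10¹⁰).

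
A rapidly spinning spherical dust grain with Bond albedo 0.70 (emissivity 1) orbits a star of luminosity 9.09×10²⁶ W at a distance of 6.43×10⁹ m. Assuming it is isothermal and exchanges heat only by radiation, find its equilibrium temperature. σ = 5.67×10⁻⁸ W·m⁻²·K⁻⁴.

T ≈ 1230 K

First find the stellar flux at distance d: S = L/(4πd²) = 9.09×10²⁶/(4π·(6.43×10⁹)²) = 1.750×10⁶ W/m².
For an isothermal sphere, absorbed (1−a)S·πr² = emitted σ·4πr²·T⁴, so T⁴ = (1−a)S/(4σ).
T⁴ = 0.300·1.750×10⁶/(4·5.67×10⁻⁸) = 2.314×10¹² K⁴.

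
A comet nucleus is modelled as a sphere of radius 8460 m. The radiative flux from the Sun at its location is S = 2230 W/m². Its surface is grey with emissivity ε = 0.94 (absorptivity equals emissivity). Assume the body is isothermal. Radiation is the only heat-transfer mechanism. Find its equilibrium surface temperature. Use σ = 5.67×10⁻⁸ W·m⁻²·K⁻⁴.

T ≈ 315 K

At equilibrium, absorbed power = emitted power.
Absorbing cross-section = πr² = 2.248×10⁸ m²; emitting surface = 4πr² = 8.994×10⁸ m² (ratio 4).
εS·A_cross = εσ·A_surf·T⁴  ⇒  T⁴ = S/(4σ)   (ε cancels).
T⁴ = 2230/(4·5.67×10⁻⁸) = 9.832×10⁹ K⁴.
T = (9.832×10⁹)^(1/4).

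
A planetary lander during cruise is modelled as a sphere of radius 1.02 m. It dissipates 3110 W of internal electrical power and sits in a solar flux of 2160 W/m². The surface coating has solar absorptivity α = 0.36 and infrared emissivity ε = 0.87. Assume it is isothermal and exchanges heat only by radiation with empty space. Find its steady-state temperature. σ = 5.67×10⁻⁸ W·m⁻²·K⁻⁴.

At steady state, absorbed solar power + internal power = radiated power.
Absorbed: α·S·A_cross = 0.36·2160·3.269 = 2542 W (cross-section πr²).
Total input = 2542 + 3110 = 5652 W.
Radiated: εσ·A_surf·T⁴ with A_surf = 4πr² = 13.07 m².
T⁴ = 5652/(0.87·5.67×10⁻⁸·13.07) = 8.763×10⁹ K⁴.

T ≈ 306 K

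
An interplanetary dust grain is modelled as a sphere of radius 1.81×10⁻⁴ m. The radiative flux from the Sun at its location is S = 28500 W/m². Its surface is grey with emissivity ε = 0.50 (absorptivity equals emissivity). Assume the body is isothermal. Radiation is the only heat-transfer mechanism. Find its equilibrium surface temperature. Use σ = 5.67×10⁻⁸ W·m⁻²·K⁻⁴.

T ≈ 595 K

At equilibrium, absorbed power = emitted power.
Absorbing cross-section = πr² = 1.029×10⁻⁷ m²; emitting surface = 4πr² = 4.117×10⁻⁷ m² (ratio 4).
εS·A_cross = εσ·A_surf·T⁴  ⇒  T⁴ = S/(4σ)   (ε cancels).
T⁴ = 28500/(4·5.67×10⁻⁸) = 1.257×10¹¹ K⁴.
T = (1.257×10¹¹)^(1/4).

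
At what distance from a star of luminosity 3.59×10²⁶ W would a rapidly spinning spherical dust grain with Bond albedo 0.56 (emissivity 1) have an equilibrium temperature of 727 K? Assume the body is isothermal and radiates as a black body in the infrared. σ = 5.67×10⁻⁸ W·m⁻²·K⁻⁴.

For an isothermal black-emitting sphere, (1−a)S·πr² = σ·4πr²·T⁴ ⇒ S = 4σT⁴/(1−a).
S = 4·5.67×10⁻⁸·(727)⁴/0.440 = 1.440×10⁵ W/m².
Flux falls as S = L/(4πd²), so d = √(L/(4πS)) = √(3.59×10²⁶/(4π·1.440×10⁵)).

d ≈ 1.41×10¹⁰ m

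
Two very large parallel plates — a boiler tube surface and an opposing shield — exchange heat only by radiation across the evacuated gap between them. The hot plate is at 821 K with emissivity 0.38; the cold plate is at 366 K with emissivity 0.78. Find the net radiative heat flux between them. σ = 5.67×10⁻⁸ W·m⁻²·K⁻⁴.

q ≈ 8490 W/m²

For two infinite grey parallel plates, q = σ(T₁⁴ − T₂⁴)/(1/ε₁ + 1/ε₂ − 1).
T₁⁴ − T₂⁴ = 4.543×10¹¹ − 1.794×10¹⁰ = 4.364×10¹¹ K⁴.
1/ε₁ + 1/ε₂ − 1 = 2.632 + 1.282 − 1 = 2.914.
q = 5.67×10⁻⁸ × 4.364×10¹¹ / 2.914.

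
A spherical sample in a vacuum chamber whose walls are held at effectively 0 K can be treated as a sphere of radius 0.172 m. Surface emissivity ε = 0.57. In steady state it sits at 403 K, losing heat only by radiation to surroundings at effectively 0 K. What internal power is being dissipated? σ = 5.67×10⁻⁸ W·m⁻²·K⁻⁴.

Steady state: P = εσA T⁴.
A = 4πr² = 0.3718 m²; T⁴ = (403)⁴ = 2.638×10¹⁰ K⁴.
P = 0.57 × 5.67×10⁻⁸ × 0.3718 × 2.638×10¹⁰.

P ≈ 317 W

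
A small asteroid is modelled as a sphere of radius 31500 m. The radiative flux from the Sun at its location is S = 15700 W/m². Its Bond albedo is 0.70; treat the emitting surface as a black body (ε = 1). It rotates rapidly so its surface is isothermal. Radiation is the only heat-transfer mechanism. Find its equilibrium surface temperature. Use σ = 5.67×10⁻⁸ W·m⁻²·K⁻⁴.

At equilibrium, absorbed power = emitted power.
Absorbing cross-section = πr² = 3.117×10⁹ m²; emitting surface = 4πr² = 1.247×10¹⁰ m² (ratio 4).
(1−a)S·A_cross = εσ·A_surf·T⁴  ⇒  T⁴ = (1−a)S/(4σ).
T⁴ = 0.300·15700/(4·5.67×10⁻⁸) = 2.077×10¹⁰ K⁴.
T = (2.077×10¹⁰)^(1/4).

T ≈ 380 K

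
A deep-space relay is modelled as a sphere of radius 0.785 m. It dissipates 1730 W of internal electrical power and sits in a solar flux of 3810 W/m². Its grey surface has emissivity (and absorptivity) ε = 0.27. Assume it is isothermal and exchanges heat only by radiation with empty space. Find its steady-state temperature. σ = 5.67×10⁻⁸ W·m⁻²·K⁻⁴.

At steady state, absorbed solar power + internal power = radiated power.
Absorbed: α·S·A_cross = 0.27·3810·1.936 = 1991 W (cross-section πr²).
Total input = 1991 + 1730 = 3721 W.
Radiated: εσ·A_surf·T⁴ with A_surf = 4πr² = 7.744 m².
T⁴ = 3721/(0.27·5.67×10⁻⁸·7.744) = 3.139×10¹⁰ K⁴.

T ≈ 421 K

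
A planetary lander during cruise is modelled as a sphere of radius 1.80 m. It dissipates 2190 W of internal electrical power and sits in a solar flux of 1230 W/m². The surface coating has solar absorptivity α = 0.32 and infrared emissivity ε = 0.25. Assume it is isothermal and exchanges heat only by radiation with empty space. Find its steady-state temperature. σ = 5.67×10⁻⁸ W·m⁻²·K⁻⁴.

T ≈ 322 K

At steady state, absorbed solar power + internal power = radiated power.
Absorbed: α·S·A_cross = 0.32·1230·10.18 = 4006 W (cross-section πr²).
Total input = 4006 + 2190 = 6196 W.
Radiated: εσ·A_surf·T⁴ with A_surf = 4πr² = 40.72 m².
T⁴ = 6196/(0.25·5.67×10⁻⁸·40.72) = 1.074×10¹⁰ K⁴.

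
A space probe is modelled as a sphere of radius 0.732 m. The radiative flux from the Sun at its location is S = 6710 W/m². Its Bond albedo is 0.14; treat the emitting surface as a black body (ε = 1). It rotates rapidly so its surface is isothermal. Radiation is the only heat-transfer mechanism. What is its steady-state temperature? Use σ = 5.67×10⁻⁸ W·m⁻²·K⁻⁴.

T ≈ 399 K

At equilibrium, absorbed power = emitted power.
Absorbing cross-section = πr² = 1.683 m²; emitting surface = 4πr² = 6.733 m² (ratio 4).
(1−a)S·A_cross = εσ·A_surf·T⁴  ⇒  T⁴ = (1−a)S/(4σ).
T⁴ = 0.860·6710/(4·5.67×10⁻⁸) = 2.544×10¹⁰ K⁴.
T = (2.544×10¹⁰)^(1/4).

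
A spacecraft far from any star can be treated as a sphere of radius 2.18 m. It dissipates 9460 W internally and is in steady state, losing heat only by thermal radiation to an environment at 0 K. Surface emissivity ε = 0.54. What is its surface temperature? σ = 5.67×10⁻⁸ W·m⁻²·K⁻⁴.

T ≈ 268 K

Steady state: internal power = radiated power, P = εσA T⁴.
Radiating area A = 4πr² = 59.72 m².
T⁴ = P/(εσA) = 9460/(0.54·5.67×10⁻⁸·59.72) = 5.174×10⁹ K⁴.
T = (5.174×10⁹)^(1/4).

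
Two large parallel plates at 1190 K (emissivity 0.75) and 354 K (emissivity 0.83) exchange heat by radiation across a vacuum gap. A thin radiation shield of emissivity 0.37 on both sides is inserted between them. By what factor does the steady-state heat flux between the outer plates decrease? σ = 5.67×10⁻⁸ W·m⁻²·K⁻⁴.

Without shield: q₀ = σΔ(T⁴)/(1/ε₁+1/ε₂−1) with denominator 1.538.
With shield the two gaps are in series; the resistances add: (1/ε₁+1/ε_s−1)+(1/ε_s+1/ε₂−1) = 3.036+2.908 = 5.944.
Heat-flux ratio q₀/q = 5.944/1.538.

factor ≈ 3.86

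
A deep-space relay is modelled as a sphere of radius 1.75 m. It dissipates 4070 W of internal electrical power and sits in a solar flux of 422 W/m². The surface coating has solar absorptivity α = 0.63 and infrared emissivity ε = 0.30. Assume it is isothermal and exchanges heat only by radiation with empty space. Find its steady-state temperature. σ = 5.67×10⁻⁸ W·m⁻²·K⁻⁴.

At steady state, absorbed solar power + internal power = radiated power.
Absorbed: α·S·A_cross = 0.63·422·9.621 = 2558 W (cross-section πr²).
Total input = 2558 + 4070 = 6628 W.
Radiated: εσ·A_surf·T⁴ with A_surf = 4πr² = 38.48 m².
T⁴ = 6628/(0.30·5.67×10⁻⁸·38.48) = 1.012×10¹⁰ K⁴.

T ≈ 317 K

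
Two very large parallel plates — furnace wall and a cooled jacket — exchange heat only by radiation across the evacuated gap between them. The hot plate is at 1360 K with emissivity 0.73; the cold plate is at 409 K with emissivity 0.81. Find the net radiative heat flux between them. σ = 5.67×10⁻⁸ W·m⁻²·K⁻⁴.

q ≈ 1.20×10⁵ W/m²

For two infinite grey parallel plates, q = σ(T₁⁴ − T₂⁴)/(1/ε₁ + 1/ε₂ − 1).
T₁⁴ − T₂⁴ = 3.421×10¹² − 2.798×10¹⁰ = 3.393×10¹² K⁴.
1/ε₁ + 1/ε₂ − 1 = 1.370 + 1.235 − 1 = 1.604.
q = 5.67×10⁻⁸ × 3.393×10¹² / 1.604.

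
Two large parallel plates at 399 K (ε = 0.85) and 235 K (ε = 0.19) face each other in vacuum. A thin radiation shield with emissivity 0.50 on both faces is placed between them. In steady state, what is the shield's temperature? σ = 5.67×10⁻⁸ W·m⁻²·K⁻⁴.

In steady state the net flux on the hot side equals that on the cold side.
σ(T₁⁴−T_s⁴)/D₁ = σ(T_s⁴−T₂⁴)/D₂, with D₁ = 1/ε₁+1/ε_s−1 = 2.176, D₂ = 1/ε_s+1/ε₂−1 = 6.263.
Solve for T_s⁴: T_s⁴ = (D₂·T₁⁴ + D₁·T₂⁴)/(D₁+D₂) = 1.960×10¹⁰ K⁴.

T_s ≈ 374 K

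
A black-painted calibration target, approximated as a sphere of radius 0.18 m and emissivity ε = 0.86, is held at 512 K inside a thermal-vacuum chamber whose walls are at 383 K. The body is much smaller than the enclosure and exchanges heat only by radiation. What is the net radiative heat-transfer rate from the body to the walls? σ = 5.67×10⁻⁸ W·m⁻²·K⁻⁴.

P_net ≈ 937 W

For a small grey body in a large enclosure: P_net = εσA(T_body⁴ − T_wall⁴).
A = 4πr² = 0.4072 m²; T_body⁴ − T_wall⁴ = 6.872×10¹⁰ − 2.152×10¹⁰ = 4.720×10¹⁰ K⁴.
|P_net| = 0.86·5.67×10⁻⁸·0.4072·4.720×10¹⁰.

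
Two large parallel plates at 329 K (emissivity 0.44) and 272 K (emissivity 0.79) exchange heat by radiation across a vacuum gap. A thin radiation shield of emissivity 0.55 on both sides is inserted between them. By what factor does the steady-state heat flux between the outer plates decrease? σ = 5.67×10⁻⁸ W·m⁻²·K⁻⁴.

Without shield: q₀ = σΔ(T⁴)/(1/ε₁+1/ε₂−1) with denominator 2.539.
With shield the two gaps are in series; the resistances add: (1/ε₁+1/ε_s−1)+(1/ε_s+1/ε₂−1) = 3.091+2.084 = 5.175.
Heat-flux ratio q₀/q = 5.175/2.539.

factor ≈ 2.04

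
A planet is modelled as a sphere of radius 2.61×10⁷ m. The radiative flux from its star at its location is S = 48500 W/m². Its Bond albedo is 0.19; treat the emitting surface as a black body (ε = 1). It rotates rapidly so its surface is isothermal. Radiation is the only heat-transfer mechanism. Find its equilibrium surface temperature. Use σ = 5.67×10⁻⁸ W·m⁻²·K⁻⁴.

At equilibrium, absorbed power = emitted power.
Absorbing cross-section = πr² = 2.140×10¹⁵ m²; emitting surface = 4πr² = 8.560×10¹⁵ m² (ratio 4).
(1−a)S·A_cross = εσ·A_surf·T⁴  ⇒  T⁴ = (1−a)S/(4σ).
T⁴ = 0.810·48500/(4·5.67×10⁻⁸) = 1.732×10¹¹ K⁴.
T = (1.732×10¹¹)^(1/4).

T ≈ 645 K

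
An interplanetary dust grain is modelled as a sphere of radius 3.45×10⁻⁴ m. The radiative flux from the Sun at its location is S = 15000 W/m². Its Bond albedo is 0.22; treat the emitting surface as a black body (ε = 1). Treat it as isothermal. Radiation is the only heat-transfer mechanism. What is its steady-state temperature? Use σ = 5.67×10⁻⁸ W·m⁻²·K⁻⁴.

At equilibrium, absorbed power = emitted power.
Absorbing cross-section = πr² = 3.739×10⁻⁷ m²; emitting surface = 4πr² = 1.496×10⁻⁶ m² (ratio 4).
(1−a)S·A_cross = εσ·A_surf·T⁴  ⇒  T⁴ = (1−a)S/(4σ).
T⁴ = 0.780·15000/(4·5.67×10⁻⁸) = 5.159×10¹⁰ K⁴.
T = (5.159×10¹⁰)^(1/4).

T ≈ 477 K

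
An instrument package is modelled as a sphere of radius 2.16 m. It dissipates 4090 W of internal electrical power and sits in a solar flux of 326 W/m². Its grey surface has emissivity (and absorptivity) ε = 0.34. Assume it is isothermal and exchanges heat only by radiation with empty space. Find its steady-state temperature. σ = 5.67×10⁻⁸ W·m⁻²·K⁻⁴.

T ≈ 267 K

At steady state, absorbed solar power + internal power = radiated power.
Absorbed: α·S·A_cross = 0.34·326·14.66 = 1625 W (cross-section πr²).
Total input = 1625 + 4090 = 5715 W.
Radiated: εσ·A_surf·T⁴ with A_surf = 4πr² = 58.63 m².
T⁴ = 5715/(0.34·5.67×10⁻⁸·58.63) = 5.056×10⁹ K⁴.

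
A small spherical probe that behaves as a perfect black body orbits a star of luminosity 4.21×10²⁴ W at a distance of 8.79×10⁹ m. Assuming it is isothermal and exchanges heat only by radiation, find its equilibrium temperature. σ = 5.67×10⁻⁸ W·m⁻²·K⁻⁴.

First find the stellar flux at distance d: S = L/(4πd²) = 4.21×10²⁴/(4π·(8.79×10⁹)²) = 4336 W/m².
For an isothermal sphere, absorbed (1−a)S·πr² = emitted σ·4πr²·T⁴, so T⁴ = (1−a)S/(4σ).
T⁴ = 1.00·4336/(4·5.67×10⁻⁸) = 1.912×10¹⁰ K⁴.

T ≈ 372 K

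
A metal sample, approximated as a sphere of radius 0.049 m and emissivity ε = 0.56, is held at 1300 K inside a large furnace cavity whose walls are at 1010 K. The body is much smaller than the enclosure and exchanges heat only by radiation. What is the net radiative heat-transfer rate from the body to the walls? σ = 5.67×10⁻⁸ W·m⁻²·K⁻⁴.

For a small grey body in a large enclosure: P_net = εσA(T_body⁴ − T_wall⁴).
A = 4πr² = 0.03017 m²; T_body⁴ − T_wall⁴ = 2.856×10¹² − 1.041×10¹² = 1.815×10¹² K⁴.
|P_net| = 0.56·5.67×10⁻⁸·0.03017·1.815×10¹².

P_net ≈ 1740 W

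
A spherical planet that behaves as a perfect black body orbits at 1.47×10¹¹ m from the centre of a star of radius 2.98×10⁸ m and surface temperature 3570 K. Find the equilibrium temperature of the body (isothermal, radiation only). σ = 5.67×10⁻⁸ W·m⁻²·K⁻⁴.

T ≈ 114 K

The star's surface emits σT_*⁴; at distance d the flux is S = σT_*⁴(R_*/d)².
S = 5.67×10⁻⁸·(3570)⁴·(2.98×10⁸/1.47×10¹¹)² = 37.85 W/m².
For an isothermal sphere T⁴ = (1−a)S/(4σ) = 1.669×10⁸ K⁴.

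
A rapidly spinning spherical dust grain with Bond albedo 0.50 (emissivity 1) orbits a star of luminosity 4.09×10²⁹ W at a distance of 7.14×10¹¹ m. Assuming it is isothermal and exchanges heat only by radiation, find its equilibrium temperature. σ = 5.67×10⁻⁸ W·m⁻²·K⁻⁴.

T ≈ 613 K

First find the stellar flux at distance d: S = L/(4πd²) = 4.09×10²⁹/(4π·(7.14×10¹¹)²) = 63840 W/m².
For an isothermal sphere, absorbed (1−a)S·πr² = emitted σ·4πr²·T⁴, so T⁴ = (1−a)S/(4σ).
T⁴ = 0.500·63840/(4·5.67×10⁻⁸) = 1.407×10¹¹ K⁴.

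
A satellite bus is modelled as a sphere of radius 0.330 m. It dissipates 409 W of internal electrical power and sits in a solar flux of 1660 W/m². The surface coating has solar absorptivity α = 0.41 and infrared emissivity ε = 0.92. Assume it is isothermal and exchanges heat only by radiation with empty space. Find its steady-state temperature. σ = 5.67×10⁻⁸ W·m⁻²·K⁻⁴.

At steady state, absorbed solar power + internal power = radiated power.
Absorbed: α·S·A_cross = 0.41·1660·0.3421 = 232.8 W (cross-section πr²).
Total input = 232.8 + 409 = 641.8 W.
Radiated: εσ·A_surf·T⁴ with A_surf = 4πr² = 1.368 m².
T⁴ = 641.8/(0.92·5.67×10⁻⁸·1.368) = 8.991×10⁹ K⁴.

T ≈ 308 K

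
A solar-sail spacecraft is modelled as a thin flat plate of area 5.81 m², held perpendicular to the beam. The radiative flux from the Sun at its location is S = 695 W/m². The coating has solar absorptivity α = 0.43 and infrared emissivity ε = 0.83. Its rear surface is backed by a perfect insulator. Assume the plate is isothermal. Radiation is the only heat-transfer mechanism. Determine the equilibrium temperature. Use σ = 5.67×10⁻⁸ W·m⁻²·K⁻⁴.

At equilibrium, absorbed power = emitted power.
Absorbing cross-section = A = 5.810 m²; emitting surface = A = 5.810 m² (ratio 1).
αS·A_cross = εσ·A_surf·T⁴  ⇒  T⁴ = αS/(ε·1σ).
T⁴ = 0.430·695/(0.83·1·5.67×10⁻⁸) = 6.350×10⁹ K⁴.
T = (6.350×10⁹)^(1/4).

T ≈ 282 K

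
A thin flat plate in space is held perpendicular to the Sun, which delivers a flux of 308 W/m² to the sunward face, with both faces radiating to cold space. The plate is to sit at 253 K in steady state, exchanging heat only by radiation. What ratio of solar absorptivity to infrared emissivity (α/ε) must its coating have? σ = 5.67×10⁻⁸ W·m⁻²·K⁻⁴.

α/ε ≈ 1.51

Balance: αS·A = εσ·2A·T⁴ ⇒ α/ε = 2σT⁴/S.
α/ε = 2·5.67×10⁻⁸·(253)⁴/308 = 2·5.67×10⁻⁸·4.097×10⁹/308.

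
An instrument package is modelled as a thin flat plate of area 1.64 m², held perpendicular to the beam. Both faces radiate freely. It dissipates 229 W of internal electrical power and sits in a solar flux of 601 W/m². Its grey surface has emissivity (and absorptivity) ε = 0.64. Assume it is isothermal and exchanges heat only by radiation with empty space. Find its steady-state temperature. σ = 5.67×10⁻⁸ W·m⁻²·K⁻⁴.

At steady state, absorbed solar power + internal power = radiated power.
Absorbed: α·S·A_cross = 0.64·601·1.640 = 630.8 W (cross-section A).
Total input = 630.8 + 229 = 859.8 W.
Radiated: εσ·A_surf·T⁴ with A_surf = 2A = 3.280 m².
T⁴ = 859.8/(0.64·5.67×10⁻⁸·3.280) = 7.224×10⁹ K⁴.

T ≈ 292 K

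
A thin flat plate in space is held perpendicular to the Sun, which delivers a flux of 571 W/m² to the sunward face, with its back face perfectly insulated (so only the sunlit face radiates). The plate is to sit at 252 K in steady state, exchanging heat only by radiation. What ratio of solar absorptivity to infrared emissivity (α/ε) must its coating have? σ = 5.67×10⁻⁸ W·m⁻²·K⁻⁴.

Balance: αS·A = εσ·1A·T⁴ ⇒ α/ε = σT⁴/S.
α/ε = 5.67×10⁻⁸·(252)⁴/571 = 5.67×10⁻⁸·4.033×10⁹/571.

α/ε ≈ 0.400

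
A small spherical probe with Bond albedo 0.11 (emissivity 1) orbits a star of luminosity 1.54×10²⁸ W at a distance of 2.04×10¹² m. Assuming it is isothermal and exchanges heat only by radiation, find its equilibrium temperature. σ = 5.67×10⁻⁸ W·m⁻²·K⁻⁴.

T ≈ 184 K

First find the stellar flux at distance d: S = L/(4πd²) = 1.54×10²⁸/(4π·(2.04×10¹²)²) = 294.5 W/m².
For an isothermal sphere, absorbed (1−a)S·πr² = emitted σ·4πr²·T⁴, so T⁴ = (1−a)S/(4σ).
T⁴ = 0.890·294.5/(4·5.67×10⁻⁸) = 1.156×10⁹ K⁴.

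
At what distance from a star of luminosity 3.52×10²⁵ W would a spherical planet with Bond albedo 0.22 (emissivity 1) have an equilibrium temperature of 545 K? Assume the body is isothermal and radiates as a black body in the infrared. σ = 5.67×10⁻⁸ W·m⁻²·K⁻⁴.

For an isothermal black-emitting sphere, (1−a)S·πr² = σ·4πr²·T⁴ ⇒ S = 4σT⁴/(1−a).
S = 4·5.67×10⁻⁸·(545)⁴/0.780 = 25650 W/m².
Flux falls as S = L/(4πd²), so d = √(L/(4πS)) = √(3.52×10²⁵/(4π·25650)).

d ≈ 1.04×10¹⁰ m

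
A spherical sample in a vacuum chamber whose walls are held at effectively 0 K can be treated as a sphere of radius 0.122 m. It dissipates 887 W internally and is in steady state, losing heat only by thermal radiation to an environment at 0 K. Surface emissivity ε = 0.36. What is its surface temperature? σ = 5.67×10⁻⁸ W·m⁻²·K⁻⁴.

T ≈ 694 K

Steady state: internal power = radiated power, P = εσA T⁴.
Radiating area A = 4πr² = 0.1870 m².
T⁴ = P/(εσA) = 887/(0.36·5.67×10⁻⁸·0.1870) = 2.323×10¹¹ K⁴.
T = (2.323×10¹¹)^(1/4).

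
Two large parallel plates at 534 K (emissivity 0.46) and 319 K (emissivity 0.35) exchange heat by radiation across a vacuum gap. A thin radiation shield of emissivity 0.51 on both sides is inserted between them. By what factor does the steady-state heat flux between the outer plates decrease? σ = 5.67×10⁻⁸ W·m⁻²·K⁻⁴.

Without shield: q₀ = σΔ(T⁴)/(1/ε₁+1/ε₂−1) with denominator 4.031.
With shield the two gaps are in series; the resistances add: (1/ε₁+1/ε_s−1)+(1/ε_s+1/ε₂−1) = 3.135+3.818 = 6.953.
Heat-flux ratio q₀/q = 6.953/4.031.

factor ≈ 1.72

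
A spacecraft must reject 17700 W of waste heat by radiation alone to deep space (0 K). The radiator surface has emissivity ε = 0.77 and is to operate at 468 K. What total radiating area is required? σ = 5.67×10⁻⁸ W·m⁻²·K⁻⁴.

P = εσA T⁴ ⇒ A = P/(εσT⁴).
T⁴ = 4.797×10¹⁰ K⁴.
A = 17700/(0.77 × 5.67×10⁻⁸ × 4.797×10¹⁰).

A ≈ 8.45 m²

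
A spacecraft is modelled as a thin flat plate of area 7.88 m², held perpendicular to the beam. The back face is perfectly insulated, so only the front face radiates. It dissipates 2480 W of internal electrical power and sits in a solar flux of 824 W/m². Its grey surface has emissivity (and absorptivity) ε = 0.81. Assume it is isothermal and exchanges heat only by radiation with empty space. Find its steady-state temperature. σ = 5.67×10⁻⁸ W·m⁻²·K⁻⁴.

T ≈ 382 K

At steady state, absorbed solar power + internal power = radiated power.
Absorbed: α·S·A_cross = 0.81·824·7.880 = 5259 W (cross-section A).
Total input = 5259 + 2480 = 7739 W.
Radiated: εσ·A_surf·T⁴ with A_surf = A = 7.880 m².
T⁴ = 7739/(0.81·5.67×10⁻⁸·7.880) = 2.139×10¹⁰ K⁴.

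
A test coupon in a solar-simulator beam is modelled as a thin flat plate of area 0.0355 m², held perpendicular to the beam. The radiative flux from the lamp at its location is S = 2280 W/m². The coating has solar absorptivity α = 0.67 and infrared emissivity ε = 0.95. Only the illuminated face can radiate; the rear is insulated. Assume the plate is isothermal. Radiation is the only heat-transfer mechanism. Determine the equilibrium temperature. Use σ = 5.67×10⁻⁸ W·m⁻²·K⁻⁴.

T ≈ 410 K

At equilibrium, absorbed power = emitted power.
Absorbing cross-section = A = 0.03550 m²; emitting surface = A = 0.03550 m² (ratio 1).
αS·A_cross = εσ·A_surf·T⁴  ⇒  T⁴ = αS/(ε·1σ).
T⁴ = 0.670·2280/(0.95·1·5.67×10⁻⁸) = 2.836×10¹⁰ K⁴.
T = (2.836×10¹⁰)^(1/4).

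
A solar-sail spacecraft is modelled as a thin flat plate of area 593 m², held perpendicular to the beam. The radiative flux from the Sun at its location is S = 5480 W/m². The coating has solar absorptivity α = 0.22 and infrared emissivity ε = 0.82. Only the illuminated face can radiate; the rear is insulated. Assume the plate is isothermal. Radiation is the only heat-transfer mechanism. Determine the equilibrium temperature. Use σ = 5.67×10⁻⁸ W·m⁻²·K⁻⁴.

At equilibrium, absorbed power = emitted power.
Absorbing cross-section = A = 593.0 m²; emitting surface = A = 593.0 m² (ratio 1).
αS·A_cross = εσ·A_surf·T⁴  ⇒  T⁴ = αS/(ε·1σ).
T⁴ = 0.220·5480/(0.82·1·5.67×10⁻⁸) = 2.593×10¹⁰ K⁴.
T = (2.593×10¹⁰)^(1/4).

T ≈ 401 K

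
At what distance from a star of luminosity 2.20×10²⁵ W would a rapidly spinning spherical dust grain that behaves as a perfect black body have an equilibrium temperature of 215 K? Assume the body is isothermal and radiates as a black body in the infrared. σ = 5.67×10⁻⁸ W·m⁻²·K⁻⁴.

For an isothermal black-emitting sphere, (1−a)S·πr² = σ·4πr²·T⁴ ⇒ S = 4σT⁴/(1−a).
S = 4·5.67×10⁻⁸·(215)⁴/1.00 = 484.6 W/m².
Flux falls as S = L/(4πd²), so d = √(L/(4πS)) = √(2.20×10²⁵/(4π·484.6)).

d ≈ 6.01×10¹⁰ m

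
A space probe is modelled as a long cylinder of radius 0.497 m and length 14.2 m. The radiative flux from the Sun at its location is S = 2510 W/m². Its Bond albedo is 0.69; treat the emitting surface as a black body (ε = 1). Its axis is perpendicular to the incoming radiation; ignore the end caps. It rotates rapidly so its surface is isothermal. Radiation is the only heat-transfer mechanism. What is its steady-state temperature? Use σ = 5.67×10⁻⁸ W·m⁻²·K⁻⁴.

At equilibrium, absorbed power = emitted power.
Absorbing cross-section = 2rL = 14.11 m²; emitting surface = 2πrL = 44.34 m² (ratio π).
(1−a)S·A_cross = εσ·A_surf·T⁴  ⇒  T⁴ = (1−a)S/(πσ).
T⁴ = 0.310·2510/(π·5.67×10⁻⁸) = 4.368×10⁹ K⁴.
T = (4.368×10⁹)^(1/4).

T ≈ 257 K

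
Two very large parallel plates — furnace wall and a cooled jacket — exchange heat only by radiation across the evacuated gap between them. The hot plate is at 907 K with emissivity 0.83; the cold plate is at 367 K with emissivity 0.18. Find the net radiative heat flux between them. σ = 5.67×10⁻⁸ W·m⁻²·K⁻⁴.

For two infinite grey parallel plates, q = σ(T₁⁴ − T₂⁴)/(1/ε₁ + 1/ε₂ − 1).
T₁⁴ − T₂⁴ = 6.768×10¹¹ − 1.814×10¹⁰ = 6.586×10¹¹ K⁴.
1/ε₁ + 1/ε₂ − 1 = 1.205 + 5.556 − 1 = 5.760.
q = 5.67×10⁻⁸ × 6.586×10¹¹ / 5.760.

q ≈ 6480 W/m²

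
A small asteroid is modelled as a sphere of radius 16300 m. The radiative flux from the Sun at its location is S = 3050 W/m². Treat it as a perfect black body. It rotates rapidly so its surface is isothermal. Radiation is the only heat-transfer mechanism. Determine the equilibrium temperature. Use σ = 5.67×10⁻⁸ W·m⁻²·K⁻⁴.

At equilibrium, absorbed power = emitted power.
Absorbing cross-section = πr² = 8.347×10⁸ m²; emitting surface = 4πr² = 3.339×10⁹ m² (ratio 4).
S·A_cross = εσ·A_surf·T⁴  ⇒  T⁴ = S/(4σ).
T⁴ = 1.00·3050/(4·5.67×10⁻⁸) = 1.345×10¹⁰ K⁴.
T = (1.345×10¹⁰)^(1/4).

T ≈ 341 K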